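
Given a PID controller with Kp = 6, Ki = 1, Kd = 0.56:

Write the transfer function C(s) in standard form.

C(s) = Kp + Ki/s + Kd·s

Substituting values: C(s) = 6 + 1/s + 0.56s = (0.56s² + 6s + 1)/s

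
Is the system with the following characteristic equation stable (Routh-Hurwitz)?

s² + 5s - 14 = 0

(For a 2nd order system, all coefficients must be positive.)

Coefficients: 1, 5, -14. c=-14 not positive, so system is unstable.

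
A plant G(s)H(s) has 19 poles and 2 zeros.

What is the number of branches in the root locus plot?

Root locus has n branches where n = number of poles = 19.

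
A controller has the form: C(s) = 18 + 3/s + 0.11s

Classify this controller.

This is a Proportional-Integral-Derivative (PID) controller.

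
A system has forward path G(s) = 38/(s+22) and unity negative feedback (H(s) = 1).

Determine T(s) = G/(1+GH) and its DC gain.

T(s) = G/(1+GH) = [38/(s+22)] / [1 + 38/(s+22)] = 38/(s+22+38) = 38/(s+60). DC gain = 38/60 = 0.6333.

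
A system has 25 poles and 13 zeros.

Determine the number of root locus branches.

Root locus has n branches where n = number of poles = 25.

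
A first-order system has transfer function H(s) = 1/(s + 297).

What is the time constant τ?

For H(s) = 1/(s + 1/τ), the pole is at -1/τ = -297, so τ = 1/297 = 0.0034 s.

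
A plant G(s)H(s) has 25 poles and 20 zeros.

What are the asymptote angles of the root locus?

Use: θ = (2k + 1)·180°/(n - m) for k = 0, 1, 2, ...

n - m = 25 - 20 = 5. Angles: θk = (2k + 1)·180°/5 = 36°, 108°, 180°, 252°, 324°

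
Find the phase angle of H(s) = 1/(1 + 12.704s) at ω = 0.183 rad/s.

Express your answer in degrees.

Phase = -arctan(ωτ) = -arctan(0.183 × 12.704) = -66.7°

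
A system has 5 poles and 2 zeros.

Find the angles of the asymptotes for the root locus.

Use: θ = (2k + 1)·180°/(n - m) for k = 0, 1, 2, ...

n - m = 5 - 2 = 3. Angles: θk = (2k + 1)·180°/3 = 60°, 180°, 300°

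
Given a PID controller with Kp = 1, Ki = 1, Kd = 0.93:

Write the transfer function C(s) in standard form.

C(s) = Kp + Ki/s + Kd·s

Substituting values: C(s) = 1 + 1/s + 0.93s = (0.93s² + s + 1)/s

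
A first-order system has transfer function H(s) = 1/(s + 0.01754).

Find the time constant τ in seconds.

For H(s) = 1/(s + 1/τ), the pole is at -1/τ = -0.01754, so τ = 1/0.01754 = 57.01 s.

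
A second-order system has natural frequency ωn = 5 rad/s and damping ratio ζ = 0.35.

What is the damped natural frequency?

ωd = ωn√(1 - ζ²) = 5√(1 - 0.35²) = 4.68 rad/s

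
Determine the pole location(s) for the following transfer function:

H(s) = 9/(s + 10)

Pole is where denominator = 0: s + 10 = 0, so s = -10.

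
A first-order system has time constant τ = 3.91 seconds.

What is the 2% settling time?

For first-order system, 2% settling time ≈ 4τ = 4 × 3.91 = 15.64 s.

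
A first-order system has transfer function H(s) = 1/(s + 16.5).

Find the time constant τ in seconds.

For H(s) = 1/(s + 1/τ), the pole is at -1/τ = -16.5, so τ = 1/16.5 = 0.0606 s.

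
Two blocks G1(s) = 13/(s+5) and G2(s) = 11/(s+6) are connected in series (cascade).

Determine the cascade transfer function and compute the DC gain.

Series: multiply transfer functions. G_eq = 13/(s+5) × 11/(s+6) = 143/((s+5)(s+6)). DC gain = 143/(5×6) = 4.7667.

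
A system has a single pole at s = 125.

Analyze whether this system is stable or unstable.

Pole at s = 125 is in the right half-plane. Unstable.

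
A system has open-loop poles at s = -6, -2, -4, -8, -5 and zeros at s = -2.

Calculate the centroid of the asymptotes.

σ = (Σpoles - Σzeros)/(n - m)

σ = (Σpoles - Σzeros)/(n - m) = (-25 - (-2))/(5 - 1) = -23/4 = -5.75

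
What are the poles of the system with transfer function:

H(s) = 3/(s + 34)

Pole is where denominator = 0: s + 34 = 0, so s = -34.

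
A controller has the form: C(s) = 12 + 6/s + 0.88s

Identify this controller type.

This is a Proportional-Integral-Derivative (PID) controller.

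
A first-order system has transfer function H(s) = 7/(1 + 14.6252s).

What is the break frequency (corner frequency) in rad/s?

Corner frequency = 1/τ = 1/14.6252 = 0.068 rad/s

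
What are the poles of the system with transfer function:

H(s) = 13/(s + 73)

Pole is where denominator = 0: s + 73 = 0, so s = -73.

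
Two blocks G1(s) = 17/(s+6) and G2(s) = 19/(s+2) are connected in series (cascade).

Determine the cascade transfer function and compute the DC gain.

Series: multiply transfer functions. G_eq = 17/(s+6) × 19/(s+2) = 323/((s+6)(s+2)). DC gain = 323/(6×2) = 26.9167.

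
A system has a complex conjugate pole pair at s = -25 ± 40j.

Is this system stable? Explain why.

Real part of poles is -25 (< 0, left half-plane). Stable.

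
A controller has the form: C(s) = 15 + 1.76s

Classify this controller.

This is a Proportional-Derivative (PD) controller.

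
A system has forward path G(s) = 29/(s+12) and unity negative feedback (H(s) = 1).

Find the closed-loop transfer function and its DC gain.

T(s) = G/(1+GH) = [29/(s+12)] / [1 + 29/(s+12)] = 29/(s+12+29) = 29/(s+41). DC gain = 29/41 = 0.7073.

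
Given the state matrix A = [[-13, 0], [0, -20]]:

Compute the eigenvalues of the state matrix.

For diagonal matrix, eigenvalues are diagonal entries: λ₁ = -13, λ₂ = -20.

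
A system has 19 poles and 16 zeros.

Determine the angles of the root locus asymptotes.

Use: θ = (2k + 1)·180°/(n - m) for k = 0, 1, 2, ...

n - m = 19 - 16 = 3. Angles: θk = (2k + 1)·180°/3 = 60°, 180°, 300°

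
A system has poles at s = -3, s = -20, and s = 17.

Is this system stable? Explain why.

Pole(s) at s = 17 are not in the left half-plane. System is unstable.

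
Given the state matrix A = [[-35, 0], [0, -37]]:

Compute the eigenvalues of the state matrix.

For diagonal matrix, eigenvalues are diagonal entries: λ₁ = -35, λ₂ = -37.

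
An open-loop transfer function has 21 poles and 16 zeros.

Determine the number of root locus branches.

Root locus has n branches where n = number of poles = 21.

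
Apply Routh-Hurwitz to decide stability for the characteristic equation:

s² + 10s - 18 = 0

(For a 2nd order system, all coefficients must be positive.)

Coefficients: 1, 10, -18. c=-18 not positive, so system is unstable.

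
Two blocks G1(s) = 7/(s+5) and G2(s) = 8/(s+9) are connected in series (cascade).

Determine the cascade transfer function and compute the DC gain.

Series: multiply transfer functions. G_eq = 7/(s+5) × 8/(s+9) = 56/((s+5)(s+9)). DC gain = 56/(5×9) = 1.2444.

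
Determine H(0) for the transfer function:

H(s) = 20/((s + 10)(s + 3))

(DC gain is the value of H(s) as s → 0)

DC gain = H(0) = 20/(10 × 3) = 20/30 = 0.6667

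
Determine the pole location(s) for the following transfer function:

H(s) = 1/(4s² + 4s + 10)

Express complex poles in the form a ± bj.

Discriminant = 4² - 4×4×10 = 16 - 160 = -144 < 0, so the poles are a complex conjugate pair s = (-4 ± j√144)/(2×4). Real part = -4/(2×4) = -4/8 = -0.5; imaginary part = ±√144/(2×4) = 12/8 = 1.5. Poles: s = -0.5 ± 1.5j.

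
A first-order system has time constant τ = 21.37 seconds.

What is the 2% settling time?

For first-order system, 2% settling time ≈ 4τ = 4 × 21.37 = 85.48 s.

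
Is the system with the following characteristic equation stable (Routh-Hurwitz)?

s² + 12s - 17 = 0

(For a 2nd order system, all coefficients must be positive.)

Coefficients: 1, 12, -17. c=-17 not positive, so system is unstable.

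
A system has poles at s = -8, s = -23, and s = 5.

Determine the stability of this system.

Pole(s) at s = 5 are not in the left half-plane. System is unstable.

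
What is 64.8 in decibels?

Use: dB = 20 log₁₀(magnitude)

dB = 20 log₁₀(64.8) = 36.2 dB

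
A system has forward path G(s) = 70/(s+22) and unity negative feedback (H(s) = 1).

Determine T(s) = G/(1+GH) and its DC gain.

T(s) = G/(1+GH) = [70/(s+22)] / [1 + 70/(s+22)] = 70/(s+22+70) = 70/(s+92). DC gain = 70/92 = 0.7609.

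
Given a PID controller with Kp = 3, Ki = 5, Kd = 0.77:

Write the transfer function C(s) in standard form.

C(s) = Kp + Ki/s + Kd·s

Substituting values: C(s) = 3 + 5/s + 0.77s = (0.77s² + 3s + 5)/s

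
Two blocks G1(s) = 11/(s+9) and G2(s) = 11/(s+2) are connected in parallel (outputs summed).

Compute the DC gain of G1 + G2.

Parallel: G_eq = G1 + G2. DC gain = G1(0) + G2(0) = 11/9 + 11/2 = 1.2222 + 5.5 = 6.7222.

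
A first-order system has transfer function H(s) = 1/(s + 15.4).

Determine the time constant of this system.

For H(s) = 1/(s + 1/τ), the pole is at -1/τ = -15.4, so τ = 1/15.4 = 0.0649 s.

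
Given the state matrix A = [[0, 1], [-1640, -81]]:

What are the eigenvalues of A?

det(A - λI) = λ² - (-81)λ + 1640 = (λ - (-40))(λ - (-41)). Eigenvalues: -40, -41.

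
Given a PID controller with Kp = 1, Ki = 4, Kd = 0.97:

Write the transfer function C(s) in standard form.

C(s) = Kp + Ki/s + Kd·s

Substituting values: C(s) = 1 + 4/s + 0.97s = (0.97s² + s + 4)/s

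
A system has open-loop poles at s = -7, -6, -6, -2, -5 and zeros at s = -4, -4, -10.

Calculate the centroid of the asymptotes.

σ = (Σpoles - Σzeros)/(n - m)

σ = (Σpoles - Σzeros)/(n - m) = (-26 - (-18))/(5 - 3) = -8/2 = -4.0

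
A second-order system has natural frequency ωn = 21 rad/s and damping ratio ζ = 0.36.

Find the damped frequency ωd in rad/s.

ωd = ωn√(1 - ζ²) = 21√(1 - 0.36²) = 19.59 rad/s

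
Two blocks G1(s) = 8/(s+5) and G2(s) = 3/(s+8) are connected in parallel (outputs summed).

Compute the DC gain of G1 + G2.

Parallel: G_eq = G1 + G2. DC gain = G1(0) + G2(0) = 8/5 + 3/8 = 1.6 + 0.375 = 1.975.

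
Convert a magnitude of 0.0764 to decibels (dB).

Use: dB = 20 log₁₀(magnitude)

dB = 20 log₁₀(0.0764) = -22.3 dB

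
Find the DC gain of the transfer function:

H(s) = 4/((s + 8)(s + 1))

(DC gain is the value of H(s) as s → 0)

DC gain = H(0) = 4/(8 × 1) = 4/8 = 0.5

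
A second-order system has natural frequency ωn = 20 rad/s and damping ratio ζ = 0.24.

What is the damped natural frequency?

ωd = ωn√(1 - ζ²) = 20√(1 - 0.24²) = 19.42 rad/s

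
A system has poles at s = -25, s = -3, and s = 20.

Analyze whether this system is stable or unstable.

Pole(s) at s = 20 are not in the left half-plane. System is unstable.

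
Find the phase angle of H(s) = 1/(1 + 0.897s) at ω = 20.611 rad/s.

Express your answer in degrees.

Phase = -arctan(ωτ) = -arctan(20.611 × 0.897) = -86.9°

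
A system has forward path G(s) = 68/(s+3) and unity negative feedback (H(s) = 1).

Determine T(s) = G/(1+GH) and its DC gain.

T(s) = G/(1+GH) = [68/(s+3)] / [1 + 68/(s+3)] = 68/(s+3+68) = 68/(s+71). DC gain = 68/71 = 0.9577.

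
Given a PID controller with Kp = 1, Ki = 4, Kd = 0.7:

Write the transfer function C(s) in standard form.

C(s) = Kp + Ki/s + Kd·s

Substituting values: C(s) = 1 + 4/s + 0.7s = (0.7s² + s + 4)/s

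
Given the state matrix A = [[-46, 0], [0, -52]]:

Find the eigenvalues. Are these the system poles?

For diagonal matrix, eigenvalues are diagonal entries: λ₁ = -46, λ₂ = -52. Eigenvalues of A = system poles.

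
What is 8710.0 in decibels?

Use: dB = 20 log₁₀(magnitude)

dB = 20 log₁₀(8710.0) = 78.8 dB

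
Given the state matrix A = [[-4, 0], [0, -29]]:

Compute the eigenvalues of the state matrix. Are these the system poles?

For diagonal matrix, eigenvalues are diagonal entries: λ₁ = -4, λ₂ = -29. Eigenvalues of A = system poles.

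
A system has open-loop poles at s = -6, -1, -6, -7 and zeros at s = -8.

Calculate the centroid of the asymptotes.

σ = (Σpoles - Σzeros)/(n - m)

σ = (Σpoles - Σzeros)/(n - m) = (-20 - (-8))/(4 - 1) = -12/3 = -4.0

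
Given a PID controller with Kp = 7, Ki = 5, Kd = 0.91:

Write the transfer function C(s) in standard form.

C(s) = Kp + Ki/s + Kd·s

Substituting values: C(s) = 7 + 5/s + 0.91s = (0.91s² + 7s + 5)/s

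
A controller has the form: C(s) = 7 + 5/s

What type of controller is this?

This is a Proportional-Integral (PI) controller.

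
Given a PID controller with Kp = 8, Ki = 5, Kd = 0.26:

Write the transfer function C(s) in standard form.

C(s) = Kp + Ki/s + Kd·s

Substituting values: C(s) = 8 + 5/s + 0.26s = (0.26s² + 8s + 5)/s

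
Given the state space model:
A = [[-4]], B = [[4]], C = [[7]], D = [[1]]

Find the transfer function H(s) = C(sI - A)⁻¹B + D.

(sI - A)⁻¹ = 1/(s + 4). H(s) = 7×4/(s + 4) + 1 = (s + 32)/(s + 4).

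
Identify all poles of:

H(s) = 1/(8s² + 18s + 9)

Discriminant = 18² - 4×8×9 = 324 - 288 = 36 > 0, so two distinct real poles. Using quadratic formula: s = (-18 ± √36)/(2×8) = (-18 ± √36)/16, with √36 = 6. s₁ = -12/16 = -0.75, s₂ = -24/16 = -1.5. Poles: s₁ = -0.75, s₂ = -1.5.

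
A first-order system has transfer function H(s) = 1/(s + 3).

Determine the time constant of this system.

For H(s) = 1/(s + 1/τ), the pole is at -1/τ = -3, so τ = 1/3 = 0.3333 s.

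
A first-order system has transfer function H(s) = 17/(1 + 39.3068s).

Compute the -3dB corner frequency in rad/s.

Corner frequency = 1/τ = 1/39.3068 = 0.025 rad/s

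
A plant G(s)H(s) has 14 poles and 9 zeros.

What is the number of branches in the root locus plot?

Root locus has n branches where n = number of poles = 14.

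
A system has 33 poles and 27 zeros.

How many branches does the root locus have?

Root locus has n branches where n = number of poles = 33.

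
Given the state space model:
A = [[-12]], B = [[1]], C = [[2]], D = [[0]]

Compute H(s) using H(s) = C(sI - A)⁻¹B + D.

(sI - A)⁻¹ = 1/(s + 12). H(s) = 2 × 1/(s + 12) + 0 = 2/(s + 12).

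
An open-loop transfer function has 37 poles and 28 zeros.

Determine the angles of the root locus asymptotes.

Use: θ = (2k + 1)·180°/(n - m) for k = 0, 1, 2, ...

n - m = 37 - 28 = 9. Angles: θk = (2k + 1)·180°/9 = 20°, 60°, 100°, 140°, 180°, 220°, 260°, 300°, 340°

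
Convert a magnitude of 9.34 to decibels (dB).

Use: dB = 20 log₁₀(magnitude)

dB = 20 log₁₀(9.34) = 19.4 dB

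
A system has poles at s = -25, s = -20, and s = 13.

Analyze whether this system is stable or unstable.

Pole(s) at s = 13 are not in the left half-plane. System is unstable.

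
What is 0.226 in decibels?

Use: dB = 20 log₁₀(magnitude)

dB = 20 log₁₀(0.226) = -12.9 dB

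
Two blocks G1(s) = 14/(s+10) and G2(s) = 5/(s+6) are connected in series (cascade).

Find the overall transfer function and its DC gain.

Series: multiply transfer functions. G_eq = 14/(s+10) × 5/(s+6) = 70/((s+10)(s+6)). DC gain = 70/(10×6) = 1.1667.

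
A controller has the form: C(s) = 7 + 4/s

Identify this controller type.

This is a Proportional-Integral (PI) controller.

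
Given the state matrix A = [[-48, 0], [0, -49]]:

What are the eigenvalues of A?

For diagonal matrix, eigenvalues are diagonal entries: λ₁ = -48, λ₂ = -49.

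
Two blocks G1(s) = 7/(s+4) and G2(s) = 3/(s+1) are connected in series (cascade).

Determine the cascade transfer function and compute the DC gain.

Series: multiply transfer functions. G_eq = 7/(s+4) × 3/(s+1) = 21/((s+4)(s+1)). DC gain = 21/(4×1) = 5.25.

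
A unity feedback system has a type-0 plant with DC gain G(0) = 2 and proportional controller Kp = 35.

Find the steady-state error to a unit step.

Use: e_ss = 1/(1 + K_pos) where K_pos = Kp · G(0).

K_pos = Kp · G(0) = 35 × 2 = 70. e_ss = 1/(1 + 70) = 0.0141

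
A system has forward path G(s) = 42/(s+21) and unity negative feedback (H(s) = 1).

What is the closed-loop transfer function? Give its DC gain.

T(s) = G/(1+GH) = [42/(s+21)] / [1 + 42/(s+21)] = 42/(s+21+42) = 42/(s+63). DC gain = 42/63 = 0.6667.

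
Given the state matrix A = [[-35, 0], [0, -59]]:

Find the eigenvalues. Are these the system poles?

For diagonal matrix, eigenvalues are diagonal entries: λ₁ = -35, λ₂ = -59. Eigenvalues of A = system poles.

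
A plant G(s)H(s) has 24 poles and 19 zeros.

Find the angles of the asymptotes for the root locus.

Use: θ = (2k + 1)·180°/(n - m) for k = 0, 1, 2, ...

n - m = 24 - 19 = 5. Angles: θk = (2k + 1)·180°/5 = 36°, 108°, 180°, 252°, 324°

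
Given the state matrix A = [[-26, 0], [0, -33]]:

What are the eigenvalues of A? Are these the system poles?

For diagonal matrix, eigenvalues are diagonal entries: λ₁ = -26, λ₂ = -33. Eigenvalues of A = system poles.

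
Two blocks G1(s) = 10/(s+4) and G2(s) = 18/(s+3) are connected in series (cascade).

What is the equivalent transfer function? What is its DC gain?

Series: multiply transfer functions. G_eq = 10/(s+4) × 18/(s+3) = 180/((s+4)(s+3)). DC gain = 180/(4×3) = 15.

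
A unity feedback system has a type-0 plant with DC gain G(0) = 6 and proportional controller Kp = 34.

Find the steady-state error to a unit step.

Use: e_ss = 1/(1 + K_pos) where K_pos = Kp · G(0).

K_pos = Kp · G(0) = 34 × 6 = 204. e_ss = 1/(1 + 204) = 0.0049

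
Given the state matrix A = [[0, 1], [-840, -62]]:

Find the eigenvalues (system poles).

det(A - λI) = λ² - (-62)λ + 840 = (λ - (-20))(λ - (-42)). Eigenvalues: -20, -42.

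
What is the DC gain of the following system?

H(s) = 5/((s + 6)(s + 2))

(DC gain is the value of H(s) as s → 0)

DC gain = H(0) = 5/(6 × 2) = 5/12 = 0.4167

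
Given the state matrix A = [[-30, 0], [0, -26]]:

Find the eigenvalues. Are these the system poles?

For diagonal matrix, eigenvalues are diagonal entries: λ₁ = -30, λ₂ = -26. Eigenvalues of A = system poles.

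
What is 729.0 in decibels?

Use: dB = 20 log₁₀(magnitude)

dB = 20 log₁₀(729.0) = 57.3 dB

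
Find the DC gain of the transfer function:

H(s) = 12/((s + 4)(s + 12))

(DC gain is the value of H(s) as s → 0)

DC gain = H(0) = 12/(4 × 12) = 12/48 = 0.25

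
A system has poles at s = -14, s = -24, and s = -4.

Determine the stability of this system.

All poles are in the left half-plane. System is stable.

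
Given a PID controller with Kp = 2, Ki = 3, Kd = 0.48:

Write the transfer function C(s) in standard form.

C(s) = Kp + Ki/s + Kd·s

Substituting values: C(s) = 2 + 3/s + 0.48s = (0.48s² + 2s + 3)/s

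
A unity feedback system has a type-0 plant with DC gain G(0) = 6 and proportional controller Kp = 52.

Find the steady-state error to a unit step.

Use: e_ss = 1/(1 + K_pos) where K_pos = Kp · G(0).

K_pos = Kp · G(0) = 52 × 6 = 312. e_ss = 1/(1 + 312) = 0.0032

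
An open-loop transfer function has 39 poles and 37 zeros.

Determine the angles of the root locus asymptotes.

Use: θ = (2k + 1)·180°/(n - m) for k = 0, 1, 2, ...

n - m = 39 - 37 = 2. Angles: θk = (2k + 1)·180°/2 = 90°, 270°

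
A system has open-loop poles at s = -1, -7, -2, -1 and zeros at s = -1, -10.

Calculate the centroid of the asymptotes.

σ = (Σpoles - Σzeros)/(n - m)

σ = (Σpoles - Σzeros)/(n - m) = (-11 - (-11))/(4 - 2) = 0/2 = 0.0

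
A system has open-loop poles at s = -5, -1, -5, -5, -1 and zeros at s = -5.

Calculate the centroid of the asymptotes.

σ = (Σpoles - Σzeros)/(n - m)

σ = (Σpoles - Σzeros)/(n - m) = (-17 - (-5))/(5 - 1) = -12/4 = -3.0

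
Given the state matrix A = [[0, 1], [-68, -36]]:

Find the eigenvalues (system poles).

det(A - λI) = λ² - (-36)λ + 68 = (λ - (-34))(λ - (-2)). Eigenvalues: -34, -2.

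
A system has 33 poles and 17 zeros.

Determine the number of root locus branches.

Root locus has n branches where n = number of poles = 33.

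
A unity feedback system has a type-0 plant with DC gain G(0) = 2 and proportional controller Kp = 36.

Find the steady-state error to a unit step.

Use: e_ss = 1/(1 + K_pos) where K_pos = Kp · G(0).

K_pos = Kp · G(0) = 36 × 2 = 72. e_ss = 1/(1 + 72) = 0.0137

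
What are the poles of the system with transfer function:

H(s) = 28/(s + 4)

Pole is where denominator = 0: s + 4 = 0, so s = -4.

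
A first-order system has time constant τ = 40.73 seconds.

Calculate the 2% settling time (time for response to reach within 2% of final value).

For first-order system, 2% settling time ≈ 4τ = 4 × 40.73 = 162.92 s.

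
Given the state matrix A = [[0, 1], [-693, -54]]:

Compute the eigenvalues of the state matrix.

det(A - λI) = λ² - (-54)λ + 693 = (λ - (-21))(λ - (-33)). Eigenvalues: -21, -33.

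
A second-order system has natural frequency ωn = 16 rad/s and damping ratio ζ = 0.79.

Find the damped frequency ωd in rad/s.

ωd = ωn√(1 - ζ²) = 16√(1 - 0.79²) = 9.81 rad/s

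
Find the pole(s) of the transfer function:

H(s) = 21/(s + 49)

Pole is where denominator = 0: s + 49 = 0, so s = -49.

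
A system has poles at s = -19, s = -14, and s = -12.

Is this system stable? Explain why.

All poles are in the left half-plane. System is stable.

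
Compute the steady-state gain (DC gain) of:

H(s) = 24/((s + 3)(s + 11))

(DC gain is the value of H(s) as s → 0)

DC gain = H(0) = 24/(3 × 11) = 24/33 = 0.7273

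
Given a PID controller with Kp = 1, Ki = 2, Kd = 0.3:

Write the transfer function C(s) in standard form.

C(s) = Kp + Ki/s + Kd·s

Substituting values: C(s) = 1 + 2/s + 0.3s = (0.3s² + s + 2)/s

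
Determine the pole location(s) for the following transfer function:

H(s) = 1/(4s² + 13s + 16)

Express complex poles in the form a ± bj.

Discriminant = 13² - 4×4×16 = 169 - 256 = -87 < 0, so the poles are a complex conjugate pair s = (-13 ± j√87)/(2×4). Real part = -13/(2×4) = -13/8 = -1.625; imaginary part = ±√87/(2×4) ≈ 1.1659. Poles: s = -1.625 ± 1.1659j.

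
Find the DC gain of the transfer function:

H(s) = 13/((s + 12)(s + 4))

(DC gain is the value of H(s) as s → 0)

DC gain = H(0) = 13/(12 × 4) = 13/48 = 0.2708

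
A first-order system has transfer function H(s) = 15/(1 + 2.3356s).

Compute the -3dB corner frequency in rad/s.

Corner frequency = 1/τ = 1/2.3356 = 0.428 rad/s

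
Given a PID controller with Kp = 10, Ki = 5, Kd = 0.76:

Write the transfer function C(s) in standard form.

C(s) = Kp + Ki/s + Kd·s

Substituting values: C(s) = 10 + 5/s + 0.76s = (0.76s² + 10s + 5)/s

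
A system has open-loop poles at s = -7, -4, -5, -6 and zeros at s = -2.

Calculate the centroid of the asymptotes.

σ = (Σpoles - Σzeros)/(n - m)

σ = (Σpoles - Σzeros)/(n - m) = (-22 - (-2))/(4 - 1) = -20/3 = -6.67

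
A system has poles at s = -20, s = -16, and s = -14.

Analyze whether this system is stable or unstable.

All poles are in the left half-plane. System is stable.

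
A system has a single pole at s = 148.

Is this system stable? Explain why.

Pole at s = 148 is in the right half-plane. Unstable.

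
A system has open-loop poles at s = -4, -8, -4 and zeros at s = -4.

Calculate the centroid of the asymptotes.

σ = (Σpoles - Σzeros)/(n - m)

σ = (Σpoles - Σzeros)/(n - m) = (-16 - (-4))/(3 - 1) = -12/2 = -6.0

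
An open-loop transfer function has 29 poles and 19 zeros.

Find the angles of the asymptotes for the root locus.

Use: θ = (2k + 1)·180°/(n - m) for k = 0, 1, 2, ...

n - m = 29 - 19 = 10. Angles: θk = (2k + 1)·180°/10 = 18°, 54°, 90°, 126°, 162°, 198°, 234°, 270°, 306°, 342°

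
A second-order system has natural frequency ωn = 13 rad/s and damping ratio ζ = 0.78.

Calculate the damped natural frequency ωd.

ωd = ωn√(1 - ζ²) = 13√(1 - 0.78²) = 8.14 rad/s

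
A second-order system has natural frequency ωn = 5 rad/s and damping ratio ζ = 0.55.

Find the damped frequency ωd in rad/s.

ωd = ωn√(1 - ζ²) = 5√(1 - 0.55²) = 4.18 rad/s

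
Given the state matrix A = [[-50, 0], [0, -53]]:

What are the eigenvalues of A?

For diagonal matrix, eigenvalues are diagonal entries: λ₁ = -50, λ₂ = -53.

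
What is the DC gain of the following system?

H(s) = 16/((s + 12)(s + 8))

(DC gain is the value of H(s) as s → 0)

DC gain = H(0) = 16/(12 × 8) = 16/96 = 0.1667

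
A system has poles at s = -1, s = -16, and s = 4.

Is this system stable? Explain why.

Pole(s) at s = 4 are not in the left half-plane. System is unstable.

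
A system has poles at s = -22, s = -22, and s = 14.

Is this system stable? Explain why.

Pole(s) at s = 14 are not in the left half-plane. System is unstable.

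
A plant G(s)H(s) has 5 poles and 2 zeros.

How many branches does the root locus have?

Root locus has n branches where n = number of poles = 5.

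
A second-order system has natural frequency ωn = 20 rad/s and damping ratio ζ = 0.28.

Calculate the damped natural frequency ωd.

ωd = ωn√(1 - ζ²) = 20√(1 - 0.28²) = 19.2 rad/s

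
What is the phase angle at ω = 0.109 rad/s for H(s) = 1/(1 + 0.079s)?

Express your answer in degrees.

Phase = -arctan(ωτ) = -arctan(0.109 × 0.079) = -0.5°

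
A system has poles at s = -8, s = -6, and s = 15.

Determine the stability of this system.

Pole(s) at s = 15 are not in the left half-plane. System is unstable.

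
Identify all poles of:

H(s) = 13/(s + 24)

Pole is where denominator = 0: s + 24 = 0, so s = -24.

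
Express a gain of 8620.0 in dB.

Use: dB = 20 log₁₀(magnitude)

dB = 20 log₁₀(8620.0) = 78.7 dB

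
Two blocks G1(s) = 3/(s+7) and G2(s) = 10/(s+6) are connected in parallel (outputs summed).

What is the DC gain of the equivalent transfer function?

Parallel: G_eq = G1 + G2. DC gain = G1(0) + G2(0) = 3/7 + 10/6 = 0.4286 + 1.6667 = 2.0952.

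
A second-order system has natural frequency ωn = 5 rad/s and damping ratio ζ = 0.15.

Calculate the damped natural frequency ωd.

ωd = ωn√(1 - ζ²) = 5√(1 - 0.15²) = 4.94 rad/s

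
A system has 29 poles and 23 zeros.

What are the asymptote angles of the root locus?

n - m = 29 - 23 = 6. Angles: θk = (2k + 1)·180°/6 = 30°, 90°, 150°, 210°, 270°, 330°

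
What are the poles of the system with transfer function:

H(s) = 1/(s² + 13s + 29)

Discriminant = 13² - 4×1×29 = 169 - 116 = 53 > 0, so two distinct real poles. Using quadratic formula: s = (-13 ± √53)/(2×1) = (-13 ± √53)/2, with √53 ≈ 7.2801. s₁ ≈ -2.8599, s₂ ≈ -10.1401. Poles: s₁ = -2.8599, s₂ = -10.1401.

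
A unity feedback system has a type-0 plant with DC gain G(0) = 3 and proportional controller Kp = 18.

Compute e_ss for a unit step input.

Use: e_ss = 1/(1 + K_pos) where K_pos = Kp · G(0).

K_pos = Kp · G(0) = 18 × 3 = 54. e_ss = 1/(1 + 54) = 0.0182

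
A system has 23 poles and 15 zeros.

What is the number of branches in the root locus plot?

Root locus has n branches where n = number of poles = 23.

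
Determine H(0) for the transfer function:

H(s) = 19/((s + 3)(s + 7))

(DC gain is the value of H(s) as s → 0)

DC gain = H(0) = 19/(3 × 7) = 19/21 = 0.9048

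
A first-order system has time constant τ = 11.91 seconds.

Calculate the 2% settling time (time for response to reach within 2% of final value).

For first-order system, 2% settling time ≈ 4τ = 4 × 11.91 = 47.64 s.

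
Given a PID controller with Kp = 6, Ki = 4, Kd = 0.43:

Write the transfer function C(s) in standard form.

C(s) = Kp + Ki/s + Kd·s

Substituting values: C(s) = 6 + 4/s + 0.43s = (0.43s² + 6s + 4)/s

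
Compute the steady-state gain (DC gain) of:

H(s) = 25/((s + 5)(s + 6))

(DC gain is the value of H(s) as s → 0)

DC gain = H(0) = 25/(5 × 6) = 25/30 = 0.8333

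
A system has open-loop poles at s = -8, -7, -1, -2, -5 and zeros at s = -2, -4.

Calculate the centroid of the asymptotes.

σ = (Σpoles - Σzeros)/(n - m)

σ = (Σpoles - Σzeros)/(n - m) = (-23 - (-6))/(5 - 2) = -17/3 = -5.67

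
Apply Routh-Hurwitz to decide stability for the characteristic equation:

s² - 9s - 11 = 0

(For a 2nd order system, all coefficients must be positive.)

Coefficients: 1, -9, -11. b=-9, c=-11 not positive, so system is unstable.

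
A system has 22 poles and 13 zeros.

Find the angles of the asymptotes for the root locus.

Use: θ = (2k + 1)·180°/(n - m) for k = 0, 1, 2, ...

n - m = 22 - 13 = 9. Angles: θk = (2k + 1)·180°/9 = 20°, 60°, 100°, 140°, 180°, 220°, 260°, 300°, 340°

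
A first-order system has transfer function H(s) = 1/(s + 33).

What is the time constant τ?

For H(s) = 1/(s + 1/τ), the pole is at -1/τ = -33, so τ = 1/33 = 0.0303 s.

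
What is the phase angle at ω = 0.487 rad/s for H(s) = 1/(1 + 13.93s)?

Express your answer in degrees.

Phase = -arctan(ωτ) = -arctan(0.487 × 13.93) = -81.6°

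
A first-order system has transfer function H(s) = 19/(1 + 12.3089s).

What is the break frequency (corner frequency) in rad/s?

Corner frequency = 1/τ = 1/12.3089 = 0.081 rad/s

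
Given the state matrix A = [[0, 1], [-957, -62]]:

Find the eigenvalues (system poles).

det(A - λI) = λ² - (-62)λ + 957 = (λ - (-29))(λ - (-33)). Eigenvalues: -29, -33.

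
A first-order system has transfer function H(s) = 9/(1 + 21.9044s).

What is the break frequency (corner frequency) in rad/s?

Corner frequency = 1/τ = 1/21.9044 = 0.046 rad/s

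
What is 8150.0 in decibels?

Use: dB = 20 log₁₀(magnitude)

dB = 20 log₁₀(8150.0) = 78.2 dB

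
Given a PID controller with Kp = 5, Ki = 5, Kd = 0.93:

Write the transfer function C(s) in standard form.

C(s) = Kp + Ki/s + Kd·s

Substituting values: C(s) = 5 + 5/s + 0.93s = (0.93s² + 5s + 5)/s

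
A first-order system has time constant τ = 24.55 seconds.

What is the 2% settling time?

For first-order system, 2% settling time ≈ 4τ = 4 × 24.55 = 98.2 s.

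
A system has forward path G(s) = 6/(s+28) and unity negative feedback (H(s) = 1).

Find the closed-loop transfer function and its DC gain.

T(s) = G/(1+GH) = [6/(s+28)] / [1 + 6/(s+28)] = 6/(s+28+6) = 6/(s+34). DC gain = 6/34 = 0.1765.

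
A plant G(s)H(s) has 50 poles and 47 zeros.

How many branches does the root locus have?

Root locus has n branches where n = number of poles = 50.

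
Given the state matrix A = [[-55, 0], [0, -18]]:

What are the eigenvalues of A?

For diagonal matrix, eigenvalues are diagonal entries: λ₁ = -55, λ₂ = -18.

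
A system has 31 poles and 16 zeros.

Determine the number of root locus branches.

Root locus has n branches where n = number of poles = 31.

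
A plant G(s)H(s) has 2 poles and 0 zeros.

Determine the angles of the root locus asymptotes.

n - m = 2 - 0 = 2. Angles: θk = (2k + 1)·180°/2 = 90°, 270°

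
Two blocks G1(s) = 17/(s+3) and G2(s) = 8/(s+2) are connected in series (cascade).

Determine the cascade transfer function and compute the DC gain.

Series: multiply transfer functions. G_eq = 17/(s+3) × 8/(s+2) = 136/((s+3)(s+2)). DC gain = 136/(3×2) = 22.6667.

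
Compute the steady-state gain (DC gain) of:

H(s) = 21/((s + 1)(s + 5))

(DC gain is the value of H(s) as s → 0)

DC gain = H(0) = 21/(1 × 5) = 21/5 = 4.2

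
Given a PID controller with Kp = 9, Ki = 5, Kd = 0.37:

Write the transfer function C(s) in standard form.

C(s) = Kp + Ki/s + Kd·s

Substituting values: C(s) = 9 + 5/s + 0.37s = (0.37s² + 9s + 5)/s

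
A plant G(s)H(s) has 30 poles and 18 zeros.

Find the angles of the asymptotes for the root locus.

n - m = 30 - 18 = 12. Angles: θk = (2k + 1)·180°/12 = 15°, 45°, 75°, 105°, 135°, 165°, 195°, 225°, 255°, 285°, 315°, 345°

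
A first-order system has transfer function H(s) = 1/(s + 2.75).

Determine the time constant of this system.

For H(s) = 1/(s + 1/τ), the pole is at -1/τ = -2.75, so τ = 1/2.75 = 0.3636 s.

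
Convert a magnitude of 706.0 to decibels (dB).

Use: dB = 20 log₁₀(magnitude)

dB = 20 log₁₀(706.0) = 57.0 dB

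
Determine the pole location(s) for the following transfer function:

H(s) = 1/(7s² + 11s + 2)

Discriminant = 11² - 4×7×2 = 121 - 56 = 65 > 0, so two distinct real poles. Using quadratic formula: s = (-11 ± √65)/(2×7) = (-11 ± √65)/14, with √65 ≈ 8.0623. s₁ ≈ -0.2098, s₂ ≈ -1.3616. Poles: s₁ = -0.2098, s₂ = -1.3616.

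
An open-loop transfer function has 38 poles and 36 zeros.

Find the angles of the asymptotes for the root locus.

n - m = 38 - 36 = 2. Angles: θk = (2k + 1)·180°/2 = 90°, 270°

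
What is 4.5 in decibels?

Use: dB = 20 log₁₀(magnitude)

dB = 20 log₁₀(4.5) = 13.1 dB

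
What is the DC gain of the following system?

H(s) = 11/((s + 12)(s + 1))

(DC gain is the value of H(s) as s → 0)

DC gain = H(0) = 11/(12 × 1) = 11/12 = 0.9167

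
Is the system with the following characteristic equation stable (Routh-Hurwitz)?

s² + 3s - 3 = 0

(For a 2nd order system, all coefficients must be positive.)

Coefficients: 1, 3, -3. c=-3 not positive, so system is unstable.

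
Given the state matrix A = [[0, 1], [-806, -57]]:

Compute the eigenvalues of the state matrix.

det(A - λI) = λ² - (-57)λ + 806 = (λ - (-31))(λ - (-26)). Eigenvalues: -31, -26.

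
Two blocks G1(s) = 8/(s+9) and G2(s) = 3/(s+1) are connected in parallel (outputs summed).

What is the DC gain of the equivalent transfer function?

Parallel: G_eq = G1 + G2. DC gain = G1(0) + G2(0) = 8/9 + 3/1 = 0.8889 + 3 = 3.8889.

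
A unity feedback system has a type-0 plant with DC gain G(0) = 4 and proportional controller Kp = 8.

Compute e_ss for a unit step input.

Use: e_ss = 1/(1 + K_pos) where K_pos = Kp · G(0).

K_pos = Kp · G(0) = 8 × 4 = 32. e_ss = 1/(1 + 32) = 0.0303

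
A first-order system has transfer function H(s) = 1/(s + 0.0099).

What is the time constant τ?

For H(s) = 1/(s + 1/τ), the pole is at -1/τ = -0.0099, so τ = 1/0.0099 = 101 s.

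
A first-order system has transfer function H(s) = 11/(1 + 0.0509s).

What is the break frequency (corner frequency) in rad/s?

Corner frequency = 1/τ = 1/0.0509 = 19.646 rad/s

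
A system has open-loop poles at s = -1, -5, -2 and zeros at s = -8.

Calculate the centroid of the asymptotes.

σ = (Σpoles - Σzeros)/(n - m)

σ = (Σpoles - Σzeros)/(n - m) = (-8 - (-8))/(3 - 1) = 0/2 = 0.0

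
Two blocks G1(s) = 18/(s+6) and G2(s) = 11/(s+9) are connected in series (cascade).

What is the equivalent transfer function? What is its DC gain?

Series: multiply transfer functions. G_eq = 18/(s+6) × 11/(s+9) = 198/((s+6)(s+9)). DC gain = 198/(6×9) = 3.6667.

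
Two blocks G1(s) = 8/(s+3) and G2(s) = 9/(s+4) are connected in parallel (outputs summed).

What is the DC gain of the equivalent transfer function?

Parallel: G_eq = G1 + G2. DC gain = G1(0) + G2(0) = 8/3 + 9/4 = 2.6667 + 2.25 = 4.9167.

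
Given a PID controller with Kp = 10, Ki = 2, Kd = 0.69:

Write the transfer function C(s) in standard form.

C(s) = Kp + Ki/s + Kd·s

Substituting values: C(s) = 10 + 2/s + 0.69s = (0.69s² + 10s + 2)/s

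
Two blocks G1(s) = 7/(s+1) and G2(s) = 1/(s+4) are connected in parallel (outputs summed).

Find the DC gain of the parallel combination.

Parallel: G_eq = G1 + G2. DC gain = G1(0) + G2(0) = 7/1 + 1/4 = 7 + 0.25 = 7.25.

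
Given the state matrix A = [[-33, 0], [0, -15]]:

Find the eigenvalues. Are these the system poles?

For diagonal matrix, eigenvalues are diagonal entries: λ₁ = -33, λ₂ = -15. Eigenvalues of A = system poles.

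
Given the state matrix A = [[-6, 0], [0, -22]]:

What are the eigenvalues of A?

For diagonal matrix, eigenvalues are diagonal entries: λ₁ = -6, λ₂ = -22.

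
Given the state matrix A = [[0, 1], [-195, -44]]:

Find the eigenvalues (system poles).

det(A - λI) = λ² - (-44)λ + 195 = (λ - (-39))(λ - (-5)). Eigenvalues: -39, -5.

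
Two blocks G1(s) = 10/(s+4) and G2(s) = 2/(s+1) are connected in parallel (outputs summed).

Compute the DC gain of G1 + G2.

Parallel: G_eq = G1 + G2. DC gain = G1(0) + G2(0) = 10/4 + 2/1 = 2.5 + 2 = 4.5.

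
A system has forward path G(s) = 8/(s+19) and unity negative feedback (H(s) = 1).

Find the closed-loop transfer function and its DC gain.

T(s) = G/(1+GH) = [8/(s+19)] / [1 + 8/(s+19)] = 8/(s+19+8) = 8/(s+27). DC gain = 8/27 = 0.2963.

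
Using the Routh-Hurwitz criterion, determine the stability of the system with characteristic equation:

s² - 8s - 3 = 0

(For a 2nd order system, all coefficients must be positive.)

Coefficients: 1, -8, -3. b=-8, c=-3 not positive, so system is unstable.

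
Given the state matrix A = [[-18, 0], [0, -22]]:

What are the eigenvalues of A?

For diagonal matrix, eigenvalues are diagonal entries: λ₁ = -18, λ₂ = -22.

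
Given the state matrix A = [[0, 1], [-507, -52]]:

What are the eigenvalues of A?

det(A - λI) = λ² - (-52)λ + 507 = (λ - (-39))(λ - (-13)). Eigenvalues: -39, -13.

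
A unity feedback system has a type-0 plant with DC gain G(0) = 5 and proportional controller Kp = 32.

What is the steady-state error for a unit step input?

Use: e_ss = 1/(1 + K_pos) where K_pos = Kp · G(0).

K_pos = Kp · G(0) = 32 × 5 = 160. e_ss = 1/(1 + 160) = 0.0062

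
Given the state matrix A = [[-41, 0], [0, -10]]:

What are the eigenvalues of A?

For diagonal matrix, eigenvalues are diagonal entries: λ₁ = -41, λ₂ = -10.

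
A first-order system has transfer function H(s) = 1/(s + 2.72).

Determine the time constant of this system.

For H(s) = 1/(s + 1/τ), the pole is at -1/τ = -2.72, so τ = 1/2.72 = 0.3676 s.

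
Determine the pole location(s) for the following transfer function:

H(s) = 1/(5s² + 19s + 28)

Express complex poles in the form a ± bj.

Discriminant = 19² - 4×5×28 = 361 - 560 = -199 < 0, so the poles are a complex conjugate pair s = (-19 ± j√199)/(2×5). Real part = -19/(2×5) = -19/10 = -1.9; imaginary part = ±√199/(2×5) ≈ 1.4107. Poles: s = -1.9 ± 1.4107j.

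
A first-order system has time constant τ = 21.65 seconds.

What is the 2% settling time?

For first-order system, 2% settling time ≈ 4τ = 4 × 21.65 = 86.6 s.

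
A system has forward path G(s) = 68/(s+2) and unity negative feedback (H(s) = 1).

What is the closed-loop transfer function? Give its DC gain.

T(s) = G/(1+GH) = [68/(s+2)] / [1 + 68/(s+2)] = 68/(s+2+68) = 68/(s+70). DC gain = 68/70 = 0.9714.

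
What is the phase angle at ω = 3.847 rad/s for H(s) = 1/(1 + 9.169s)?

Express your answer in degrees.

Phase = -arctan(ωτ) = -arctan(3.847 × 9.169) = -88.4°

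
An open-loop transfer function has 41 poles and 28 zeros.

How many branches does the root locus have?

Root locus has n branches where n = number of poles = 41.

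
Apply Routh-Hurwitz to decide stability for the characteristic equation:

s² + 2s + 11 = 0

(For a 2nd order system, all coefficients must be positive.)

Coefficients: 1, 2, 11. All positive, so system is stable.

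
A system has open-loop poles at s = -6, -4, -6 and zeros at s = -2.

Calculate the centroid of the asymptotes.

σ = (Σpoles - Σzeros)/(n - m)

σ = (Σpoles - Σzeros)/(n - m) = (-16 - (-2))/(3 - 1) = -14/2 = -7.0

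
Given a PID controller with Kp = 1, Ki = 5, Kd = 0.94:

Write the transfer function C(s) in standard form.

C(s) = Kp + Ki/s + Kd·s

Substituting values: C(s) = 1 + 5/s + 0.94s = (0.94s² + s + 5)/s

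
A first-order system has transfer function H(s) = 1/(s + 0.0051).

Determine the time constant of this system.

For H(s) = 1/(s + 1/τ), the pole is at -1/τ = -0.0051, so τ = 1/0.0051 = 196.1 s.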